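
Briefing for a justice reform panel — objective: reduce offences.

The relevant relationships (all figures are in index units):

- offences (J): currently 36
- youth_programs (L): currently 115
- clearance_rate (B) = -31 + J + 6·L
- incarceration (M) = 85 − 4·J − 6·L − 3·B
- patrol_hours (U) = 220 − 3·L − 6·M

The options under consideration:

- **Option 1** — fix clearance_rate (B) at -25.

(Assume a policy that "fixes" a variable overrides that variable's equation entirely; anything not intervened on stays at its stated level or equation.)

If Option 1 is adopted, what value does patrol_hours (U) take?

Option 1 (B := -25):
  J = 36
  L = 115
  B = -25
  M = 85 − 4·36 − 6·115 − 3·(-25) = -674
  U = 220 − 3·115 − 6·(-674) = 3919

3919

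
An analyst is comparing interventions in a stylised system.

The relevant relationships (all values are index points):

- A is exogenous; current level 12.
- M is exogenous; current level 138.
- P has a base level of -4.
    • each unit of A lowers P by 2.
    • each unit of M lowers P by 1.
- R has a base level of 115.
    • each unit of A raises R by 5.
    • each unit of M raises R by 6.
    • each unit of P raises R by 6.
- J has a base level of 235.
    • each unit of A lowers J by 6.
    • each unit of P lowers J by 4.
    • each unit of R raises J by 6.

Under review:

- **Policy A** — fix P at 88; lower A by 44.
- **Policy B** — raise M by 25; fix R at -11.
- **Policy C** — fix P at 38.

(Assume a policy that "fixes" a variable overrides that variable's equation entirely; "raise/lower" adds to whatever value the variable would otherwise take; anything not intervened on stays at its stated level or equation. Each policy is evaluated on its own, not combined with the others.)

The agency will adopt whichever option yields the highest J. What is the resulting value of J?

Policy A (P := 88, A − 44):
  A = 12 − 44 = -32
  M = 138
  P = 88
  R = 115 + 5·(-32) + 6·138 + 6·88 = 1311
  J = 235 − 6·(-32) − 4·88 + 6·1311 = 7941
Policy B (M + 25, R := -11):
  A = 12
  M = 138 + 25 = 163
  P = -4 − 2·12 − 163 = -191
  R = -11
  J = 235 − 6·12 − 4·(-191) + 6·(-11) = 861
Policy C (P := 38):
  A = 12
  M = 138
  P = 38
  R = 115 + 5·12 + 6·138 + 6·38 = 1231
  J = 235 − 6·12 − 4·38 + 6·1231 = 7397
Comparing — Policy A: J=7941, Policy B: J=861, Policy C: J=7397. Highest is 7941 (Policy A).

7941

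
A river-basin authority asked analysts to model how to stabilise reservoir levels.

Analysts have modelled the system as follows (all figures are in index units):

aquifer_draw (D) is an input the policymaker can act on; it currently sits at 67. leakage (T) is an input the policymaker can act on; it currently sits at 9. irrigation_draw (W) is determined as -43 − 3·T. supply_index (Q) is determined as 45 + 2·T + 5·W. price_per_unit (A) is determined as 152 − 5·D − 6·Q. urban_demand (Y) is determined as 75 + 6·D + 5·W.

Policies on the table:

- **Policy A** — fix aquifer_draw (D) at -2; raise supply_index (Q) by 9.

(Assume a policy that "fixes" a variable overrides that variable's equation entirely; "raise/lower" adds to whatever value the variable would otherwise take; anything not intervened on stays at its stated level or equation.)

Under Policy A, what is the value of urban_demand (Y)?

-287

Policy A (D := -2, Q + 9):
  D = -2
  T = 9
  W = -43 − 3·9 = -70
  Y = 75 + 6·(-2) + 5·(-70) = -287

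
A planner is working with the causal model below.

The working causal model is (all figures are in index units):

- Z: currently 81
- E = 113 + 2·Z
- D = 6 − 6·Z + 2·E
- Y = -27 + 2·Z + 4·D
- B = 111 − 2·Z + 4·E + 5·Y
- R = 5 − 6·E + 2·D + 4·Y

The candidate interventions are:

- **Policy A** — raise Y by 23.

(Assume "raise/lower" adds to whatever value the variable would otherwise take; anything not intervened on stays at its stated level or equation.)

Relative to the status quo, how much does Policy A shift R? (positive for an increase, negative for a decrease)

92

Baseline:
  Z = 81
  E = 113 + 2·81 = 275
  D = 6 − 6·81 + 2·275 = 70
  Y = -27 + 2·81 + 4·70 = 415
  R = 5 − 6·275 + 2·70 + 4·415 = 155
Policy A (Y + 23):
  Z = 81
  E = 113 + 2·81 = 275
  D = 6 − 6·81 + 2·275 = 70
  Y = -27 + 2·81 + 4·70 (+23 from intervention) = 438
  R = 5 − 6·275 + 2·70 + 4·438 = 247
Change in R: 247 − 155 = 92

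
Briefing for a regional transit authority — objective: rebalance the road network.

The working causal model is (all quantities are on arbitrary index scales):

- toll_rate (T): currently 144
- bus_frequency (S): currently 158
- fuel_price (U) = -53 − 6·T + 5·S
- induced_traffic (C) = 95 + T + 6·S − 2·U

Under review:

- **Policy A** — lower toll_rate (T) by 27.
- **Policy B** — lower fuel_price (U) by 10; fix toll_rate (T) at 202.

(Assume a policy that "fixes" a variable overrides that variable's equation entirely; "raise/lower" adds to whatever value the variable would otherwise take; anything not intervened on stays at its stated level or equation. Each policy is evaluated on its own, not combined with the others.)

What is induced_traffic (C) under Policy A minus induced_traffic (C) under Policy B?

Policy A (T − 27):
  T = 144 − 27 = 117
  S = 158
  U = -53 − 6·117 + 5·158 = 35
  C = 95 + 117 + 6·158 − 2·35 = 1090
Policy B (U − 10, T := 202):
  T = 202
  S = 158
  U = -53 − 6·202 + 5·158 (−10 from intervention) = -485
  C = 95 + 202 + 6·158 − 2·(-485) = 2215
C: 1090 − 2215 = -1125

-1125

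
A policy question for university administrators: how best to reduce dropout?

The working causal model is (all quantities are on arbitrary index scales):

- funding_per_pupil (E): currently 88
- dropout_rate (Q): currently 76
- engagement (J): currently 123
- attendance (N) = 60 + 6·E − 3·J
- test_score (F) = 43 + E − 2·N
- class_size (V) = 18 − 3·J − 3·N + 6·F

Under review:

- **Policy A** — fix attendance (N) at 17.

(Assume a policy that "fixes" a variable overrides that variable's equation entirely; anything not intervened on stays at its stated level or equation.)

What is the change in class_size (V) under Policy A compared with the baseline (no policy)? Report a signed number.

Baseline:
  E = 88
  J = 123
  N = 60 + 6·88 − 3·123 = 219
  F = 43 + 88 − 2·219 = -307
  V = 18 − 3·123 − 3·219 + 6·(-307) = -2850
Policy A (N := 17):
  E = 88
  J = 123
  N = 17
  F = 43 + 88 − 2·17 = 97
  V = 18 − 3·123 − 3·17 + 6·97 = 180
Change in V: 180 − (-2850) = 3030

3030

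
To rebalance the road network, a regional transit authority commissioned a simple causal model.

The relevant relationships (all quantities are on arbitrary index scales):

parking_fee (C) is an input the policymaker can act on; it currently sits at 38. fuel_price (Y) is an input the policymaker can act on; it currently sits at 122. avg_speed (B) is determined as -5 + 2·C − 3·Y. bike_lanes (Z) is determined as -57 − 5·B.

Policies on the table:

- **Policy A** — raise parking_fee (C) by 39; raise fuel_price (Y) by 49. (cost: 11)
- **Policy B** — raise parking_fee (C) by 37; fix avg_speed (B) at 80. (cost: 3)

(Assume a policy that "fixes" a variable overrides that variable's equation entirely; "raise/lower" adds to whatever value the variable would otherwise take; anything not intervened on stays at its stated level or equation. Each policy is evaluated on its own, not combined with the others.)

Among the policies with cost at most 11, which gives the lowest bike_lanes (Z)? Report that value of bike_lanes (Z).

Policy A (C + 39, Y + 49):
  C = 38 + 39 = 77
  Y = 122 + 49 = 171
  B = -5 + 2·77 − 3·171 = -364
  Z = -57 − 5·(-364) = 1763
Policy B (C + 37, B := 80):
  C = 38 + 37 = 75
  Y = 122
  B = 80
  Z = -57 − 5·80 = -457
Comparing — Policy A: Z=1763, Policy B: Z=-457. Lowest is -457 (Policy B).

-457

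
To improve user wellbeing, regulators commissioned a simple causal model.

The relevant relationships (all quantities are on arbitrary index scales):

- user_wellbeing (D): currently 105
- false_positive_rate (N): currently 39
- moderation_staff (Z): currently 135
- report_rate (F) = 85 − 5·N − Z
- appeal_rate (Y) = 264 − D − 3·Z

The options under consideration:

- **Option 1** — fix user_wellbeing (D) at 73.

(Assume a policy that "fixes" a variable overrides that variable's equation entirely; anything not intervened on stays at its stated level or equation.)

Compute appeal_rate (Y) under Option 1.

Option 1 (D := 73):
  D = 73
  Z = 135
  Y = 264 − 73 − 3·135 = -214

-214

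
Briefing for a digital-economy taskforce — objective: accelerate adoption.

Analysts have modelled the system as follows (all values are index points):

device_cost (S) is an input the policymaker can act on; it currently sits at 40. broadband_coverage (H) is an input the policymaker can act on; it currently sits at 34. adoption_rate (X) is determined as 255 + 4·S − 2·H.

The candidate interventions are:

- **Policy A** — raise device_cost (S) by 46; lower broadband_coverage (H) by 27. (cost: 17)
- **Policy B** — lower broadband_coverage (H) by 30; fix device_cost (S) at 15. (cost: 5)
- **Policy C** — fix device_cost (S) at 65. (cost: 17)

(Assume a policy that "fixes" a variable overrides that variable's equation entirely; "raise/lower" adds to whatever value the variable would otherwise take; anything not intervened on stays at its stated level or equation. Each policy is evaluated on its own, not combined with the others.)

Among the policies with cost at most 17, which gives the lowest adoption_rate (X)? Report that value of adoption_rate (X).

307

Policy A (S + 46, H − 27):
  S = 40 + 46 = 86
  H = 34 − 27 = 7
  X = 255 + 4·86 − 2·7 = 585
Policy B (H − 30, S := 15):
  S = 15
  H = 34 − 30 = 4
  X = 255 + 4·15 − 2·4 = 307
Policy C (S := 65):
  S = 65
  H = 34
  X = 255 + 4·65 − 2·34 = 447
Comparing — Policy A: X=585, Policy B: X=307, Policy C: X=447. Lowest is 307 (Policy B).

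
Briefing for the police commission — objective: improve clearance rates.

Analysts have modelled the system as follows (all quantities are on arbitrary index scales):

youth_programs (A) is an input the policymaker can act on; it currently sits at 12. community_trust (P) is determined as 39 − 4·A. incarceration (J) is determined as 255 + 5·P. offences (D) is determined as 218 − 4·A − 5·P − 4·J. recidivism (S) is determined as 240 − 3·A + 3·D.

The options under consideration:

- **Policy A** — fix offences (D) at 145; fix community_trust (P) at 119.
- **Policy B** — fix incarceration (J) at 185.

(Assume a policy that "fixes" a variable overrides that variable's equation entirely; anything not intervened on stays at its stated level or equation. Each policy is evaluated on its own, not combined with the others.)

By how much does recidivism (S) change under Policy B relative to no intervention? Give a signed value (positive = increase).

300

Baseline:
  A = 12
  P = 39 − 4·12 = -9
  J = 255 + 5·(-9) = 210
  D = 218 − 4·12 − 5·(-9) − 4·210 = -625
  S = 240 − 3·12 + 3·(-625) = -1671
Policy B (J := 185):
  A = 12
  P = 39 − 4·12 = -9
  J = 185
  D = 218 − 4·12 − 5·(-9) − 4·185 = -525
  S = 240 − 3·12 + 3·(-525) = -1371
Change in S: -1371 − (-1671) = 300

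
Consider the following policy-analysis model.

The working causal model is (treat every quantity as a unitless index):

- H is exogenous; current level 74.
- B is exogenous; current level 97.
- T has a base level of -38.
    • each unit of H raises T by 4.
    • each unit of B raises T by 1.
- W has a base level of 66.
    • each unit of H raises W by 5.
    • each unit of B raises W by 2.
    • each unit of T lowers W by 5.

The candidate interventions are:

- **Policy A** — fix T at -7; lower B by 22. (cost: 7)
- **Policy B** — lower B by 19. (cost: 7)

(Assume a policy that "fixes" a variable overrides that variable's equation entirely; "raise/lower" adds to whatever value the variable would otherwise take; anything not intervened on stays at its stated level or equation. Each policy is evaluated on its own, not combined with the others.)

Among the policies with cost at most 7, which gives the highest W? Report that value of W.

Policy A (T := -7, B − 22):
  H = 74
  B = 97 − 22 = 75
  T = -7
  W = 66 + 5·74 + 2·75 − 5·(-7) = 621
Policy B (B − 19):
  H = 74
  B = 97 − 19 = 78
  T = -38 + 4·74 + 78 = 336
  W = 66 + 5·74 + 2·78 − 5·336 = -1088
Comparing — Policy A: W=621, Policy B: W=-1088. Highest is 621 (Policy A).

621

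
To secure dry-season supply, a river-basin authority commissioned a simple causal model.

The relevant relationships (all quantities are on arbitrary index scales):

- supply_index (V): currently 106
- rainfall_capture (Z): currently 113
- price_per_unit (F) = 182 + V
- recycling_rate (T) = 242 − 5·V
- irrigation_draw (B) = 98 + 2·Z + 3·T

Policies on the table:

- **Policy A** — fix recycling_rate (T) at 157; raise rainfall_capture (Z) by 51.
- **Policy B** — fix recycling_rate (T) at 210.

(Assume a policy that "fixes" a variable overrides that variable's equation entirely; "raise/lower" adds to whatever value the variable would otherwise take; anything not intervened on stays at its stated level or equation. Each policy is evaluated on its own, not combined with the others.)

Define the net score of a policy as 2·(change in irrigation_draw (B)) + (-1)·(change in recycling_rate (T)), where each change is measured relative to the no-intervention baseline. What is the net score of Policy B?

2490

Baseline:
  V = 106
  Z = 113
  T = 242 − 5·106 = -288
  B = 98 + 2·113 + 3·(-288) = -540
Policy B (T := 210):
  V = 106
  Z = 113
  T = 210
  B = 98 + 2·113 + 3·210 = 954
ΔB = 954 − (-540) = 1494; ΔT = 210 − (-288) = 498
Score = 2·1494 + (-1)·498 = 2490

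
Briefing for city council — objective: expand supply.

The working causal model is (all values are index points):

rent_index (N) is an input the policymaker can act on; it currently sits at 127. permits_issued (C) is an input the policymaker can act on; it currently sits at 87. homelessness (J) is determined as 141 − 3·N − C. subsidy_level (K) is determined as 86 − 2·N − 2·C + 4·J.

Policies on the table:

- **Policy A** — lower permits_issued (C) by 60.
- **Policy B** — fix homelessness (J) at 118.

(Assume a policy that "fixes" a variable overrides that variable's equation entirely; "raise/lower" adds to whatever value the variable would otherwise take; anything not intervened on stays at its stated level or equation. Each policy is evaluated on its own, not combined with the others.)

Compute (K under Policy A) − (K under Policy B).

-1420

Policy A (C − 60):
  N = 127
  C = 87 − 60 = 27
  J = 141 − 3·127 − 27 = -267
  K = 86 − 2·127 − 2·27 + 4·(-267) = -1290
Policy B (J := 118):
  N = 127
  C = 87
  J = 118
  K = 86 − 2·127 − 2·87 + 4·118 = 130
K: -1290 − 130 = -1420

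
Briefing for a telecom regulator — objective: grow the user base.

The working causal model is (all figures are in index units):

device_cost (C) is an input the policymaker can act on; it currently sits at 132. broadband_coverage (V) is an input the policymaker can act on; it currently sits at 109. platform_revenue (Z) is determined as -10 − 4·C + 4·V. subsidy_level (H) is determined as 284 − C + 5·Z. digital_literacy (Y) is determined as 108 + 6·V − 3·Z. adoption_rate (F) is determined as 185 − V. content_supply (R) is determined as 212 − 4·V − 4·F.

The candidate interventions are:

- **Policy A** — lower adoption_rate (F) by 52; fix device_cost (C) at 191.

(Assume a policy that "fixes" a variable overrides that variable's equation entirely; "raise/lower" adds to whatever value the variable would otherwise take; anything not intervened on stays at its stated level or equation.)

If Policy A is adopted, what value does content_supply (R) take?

Policy A (F − 52, C := 191):
  V = 109
  F = 185 − 109 (−52 from intervention) = 24
  R = 212 − 4·109 − 4·24 = -320

-320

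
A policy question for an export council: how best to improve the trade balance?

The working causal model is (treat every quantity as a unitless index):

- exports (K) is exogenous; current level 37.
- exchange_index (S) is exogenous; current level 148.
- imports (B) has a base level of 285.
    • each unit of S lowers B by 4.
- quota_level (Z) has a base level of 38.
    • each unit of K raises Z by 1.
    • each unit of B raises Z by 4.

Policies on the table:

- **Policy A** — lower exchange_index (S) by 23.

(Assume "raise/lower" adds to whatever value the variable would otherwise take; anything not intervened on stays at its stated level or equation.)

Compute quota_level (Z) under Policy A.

Policy A (S − 23):
  K = 37
  S = 148 − 23 = 125
  B = 285 − 4·125 = -215
  Z = 38 + 37 + 4·(-215) = -785

-785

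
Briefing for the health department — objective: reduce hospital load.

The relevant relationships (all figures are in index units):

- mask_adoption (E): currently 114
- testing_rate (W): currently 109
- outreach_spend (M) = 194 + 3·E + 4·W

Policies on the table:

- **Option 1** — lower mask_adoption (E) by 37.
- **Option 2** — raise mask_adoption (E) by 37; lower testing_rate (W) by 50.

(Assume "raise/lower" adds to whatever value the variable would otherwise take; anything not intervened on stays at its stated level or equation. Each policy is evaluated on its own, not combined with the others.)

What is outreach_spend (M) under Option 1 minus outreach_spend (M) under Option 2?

Option 1 (E − 37):
  E = 114 − 37 = 77
  W = 109
  M = 194 + 3·77 + 4·109 = 861
Option 2 (E + 37, W − 50):
  E = 114 + 37 = 151
  W = 109 − 50 = 59
  M = 194 + 3·151 + 4·59 = 883
M: 861 − 883 = -22

-22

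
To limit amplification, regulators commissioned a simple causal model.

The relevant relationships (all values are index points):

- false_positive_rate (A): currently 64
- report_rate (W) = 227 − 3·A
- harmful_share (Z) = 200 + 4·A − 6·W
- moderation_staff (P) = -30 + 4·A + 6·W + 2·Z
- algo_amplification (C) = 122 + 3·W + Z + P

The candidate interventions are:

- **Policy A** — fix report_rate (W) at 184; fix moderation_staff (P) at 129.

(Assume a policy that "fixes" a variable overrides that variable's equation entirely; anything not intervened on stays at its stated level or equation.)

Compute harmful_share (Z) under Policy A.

-648

Policy A (W := 184, P := 129):
  A = 64
  W = 184
  Z = 200 + 4·64 − 6·184 = -648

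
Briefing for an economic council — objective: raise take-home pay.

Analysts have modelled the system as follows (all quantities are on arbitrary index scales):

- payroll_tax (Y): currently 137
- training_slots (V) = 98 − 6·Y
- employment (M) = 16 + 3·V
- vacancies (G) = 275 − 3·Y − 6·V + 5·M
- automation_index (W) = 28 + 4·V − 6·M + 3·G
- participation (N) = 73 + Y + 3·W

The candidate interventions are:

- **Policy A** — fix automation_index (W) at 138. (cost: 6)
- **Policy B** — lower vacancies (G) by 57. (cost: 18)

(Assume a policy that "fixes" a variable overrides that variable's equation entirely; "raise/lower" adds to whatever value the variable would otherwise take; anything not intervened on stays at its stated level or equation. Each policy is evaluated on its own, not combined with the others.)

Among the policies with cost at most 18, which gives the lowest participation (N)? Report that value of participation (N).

-29247

Policy A (W := 138):
  Y = 137
  V = 98 − 6·137 = -724
  M = 16 + 3·(-724) = -2156
  G = 275 − 3·137 − 6·(-724) + 5·(-2156) = -6572
  W = 138
  N = 73 + 137 + 3·138 = 624
Policy B (G − 57):
  Y = 137
  V = 98 − 6·137 = -724
  M = 16 + 3·(-724) = -2156
  G = 275 − 3·137 − 6·(-724) + 5·(-2156) (−57 from intervention) = -6629
  W = 28 + 4·(-724) − 6·(-2156) + 3·(-6629) = -9819
  N = 73 + 137 + 3·(-9819) = -29247
Comparing — Policy A: N=624, Policy B: N=-29247. Lowest is -29247 (Policy B).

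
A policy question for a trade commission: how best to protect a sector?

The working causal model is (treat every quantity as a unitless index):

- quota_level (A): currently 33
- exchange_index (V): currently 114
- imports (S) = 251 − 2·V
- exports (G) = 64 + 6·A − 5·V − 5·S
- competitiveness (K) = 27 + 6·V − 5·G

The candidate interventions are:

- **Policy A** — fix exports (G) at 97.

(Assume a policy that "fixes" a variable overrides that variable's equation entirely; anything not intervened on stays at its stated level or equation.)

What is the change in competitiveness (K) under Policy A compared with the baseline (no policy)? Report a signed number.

-2600

Baseline:
  A = 33
  V = 114
  S = 251 − 2·114 = 23
  G = 64 + 6·33 − 5·114 − 5·23 = -423
  K = 27 + 6·114 − 5·(-423) = 2826
Policy A (G := 97):
  A = 33
  V = 114
  S = 251 − 2·114 = 23
  G = 97
  K = 27 + 6·114 − 5·97 = 226
Change in K: 226 − 2826 = -2600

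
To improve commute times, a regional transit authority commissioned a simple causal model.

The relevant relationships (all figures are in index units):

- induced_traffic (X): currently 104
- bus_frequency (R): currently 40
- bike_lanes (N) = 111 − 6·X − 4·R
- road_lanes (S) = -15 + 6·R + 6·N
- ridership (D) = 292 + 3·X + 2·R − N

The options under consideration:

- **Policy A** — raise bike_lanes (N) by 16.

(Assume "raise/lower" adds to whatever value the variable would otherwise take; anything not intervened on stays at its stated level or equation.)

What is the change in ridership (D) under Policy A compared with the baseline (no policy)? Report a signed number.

Baseline:
  X = 104
  R = 40
  N = 111 − 6·104 − 4·40 = -673
  D = 292 + 3·104 + 2·40 − (-673) = 1357
Policy A (N + 16):
  X = 104
  R = 40
  N = 111 − 6·104 − 4·40 (+16 from intervention) = -657
  D = 292 + 3·104 + 2·40 − (-657) = 1341
Change in D: 1341 − 1357 = -16

-16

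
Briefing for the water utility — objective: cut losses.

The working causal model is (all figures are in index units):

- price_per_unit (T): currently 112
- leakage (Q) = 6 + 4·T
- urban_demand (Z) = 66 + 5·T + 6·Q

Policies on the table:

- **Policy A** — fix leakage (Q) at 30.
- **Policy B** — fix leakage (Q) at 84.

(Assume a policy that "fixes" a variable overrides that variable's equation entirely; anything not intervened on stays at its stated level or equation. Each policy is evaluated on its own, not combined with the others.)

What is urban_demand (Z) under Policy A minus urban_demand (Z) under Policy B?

-324

Policy A (Q := 30):
  T = 112
  Q = 30
  Z = 66 + 5·112 + 6·30 = 806
Policy B (Q := 84):
  T = 112
  Q = 84
  Z = 66 + 5·112 + 6·84 = 1130
Z: 806 − 1130 = -324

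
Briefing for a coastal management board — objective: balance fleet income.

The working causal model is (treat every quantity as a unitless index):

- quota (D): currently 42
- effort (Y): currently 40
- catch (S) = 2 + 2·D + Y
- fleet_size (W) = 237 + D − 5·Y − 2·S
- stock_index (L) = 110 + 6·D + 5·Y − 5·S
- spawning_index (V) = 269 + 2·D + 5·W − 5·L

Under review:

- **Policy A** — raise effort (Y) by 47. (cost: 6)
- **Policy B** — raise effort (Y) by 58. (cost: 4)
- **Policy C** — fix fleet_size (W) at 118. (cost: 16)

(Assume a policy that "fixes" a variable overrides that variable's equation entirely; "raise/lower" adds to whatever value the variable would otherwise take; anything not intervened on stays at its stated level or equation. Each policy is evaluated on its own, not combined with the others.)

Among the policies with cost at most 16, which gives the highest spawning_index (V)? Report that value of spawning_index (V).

1283

Policy A (Y + 47):
  D = 42
  Y = 40 + 47 = 87
  S = 2 + 2·42 + 87 = 173
  W = 237 + 42 − 5·87 − 2·173 = -502
  L = 110 + 6·42 + 5·87 − 5·173 = -68
  V = 269 + 2·42 + 5·(-502) − 5·(-68) = -1817
Policy B (Y + 58):
  D = 42
  Y = 40 + 58 = 98
  S = 2 + 2·42 + 98 = 184
  W = 237 + 42 − 5·98 − 2·184 = -579
  L = 110 + 6·42 + 5·98 − 5·184 = -68
  V = 269 + 2·42 + 5·(-579) − 5·(-68) = -2202
Policy C (W := 118):
  D = 42
  Y = 40
  S = 2 + 2·42 + 40 = 126
  W = 118
  L = 110 + 6·42 + 5·40 − 5·126 = -68
  V = 269 + 2·42 + 5·118 − 5·(-68) = 1283
Comparing — Policy A: V=-1817, Policy B: V=-2202, Policy C: V=1283. Highest is 1283 (Policy C).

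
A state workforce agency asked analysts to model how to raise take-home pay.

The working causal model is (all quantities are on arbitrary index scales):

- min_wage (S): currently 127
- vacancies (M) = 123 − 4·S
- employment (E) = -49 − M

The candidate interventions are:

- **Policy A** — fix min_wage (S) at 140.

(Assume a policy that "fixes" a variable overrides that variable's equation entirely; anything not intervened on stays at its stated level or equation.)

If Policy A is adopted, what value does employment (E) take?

Policy A (S := 140):
  S = 140
  M = 123 − 4·140 = -437
  E = -49 − (-437) = 388

388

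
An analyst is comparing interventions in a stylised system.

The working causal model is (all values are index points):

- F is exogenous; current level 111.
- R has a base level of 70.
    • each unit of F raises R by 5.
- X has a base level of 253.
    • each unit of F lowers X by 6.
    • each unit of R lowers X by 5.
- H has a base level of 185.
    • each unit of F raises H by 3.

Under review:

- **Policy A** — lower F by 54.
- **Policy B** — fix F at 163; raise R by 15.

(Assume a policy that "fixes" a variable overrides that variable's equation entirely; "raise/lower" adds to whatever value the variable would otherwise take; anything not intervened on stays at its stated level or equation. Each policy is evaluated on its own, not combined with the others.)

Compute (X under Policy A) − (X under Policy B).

3361

Policy A (F − 54):
  F = 111 − 54 = 57
  R = 70 + 5·57 = 355
  X = 253 − 6·57 − 5·355 = -1864
Policy B (F := 163, R + 15):
  F = 163
  R = 70 + 5·163 (+15 from intervention) = 900
  X = 253 − 6·163 − 5·900 = -5225
X: -1864 − (-5225) = 3361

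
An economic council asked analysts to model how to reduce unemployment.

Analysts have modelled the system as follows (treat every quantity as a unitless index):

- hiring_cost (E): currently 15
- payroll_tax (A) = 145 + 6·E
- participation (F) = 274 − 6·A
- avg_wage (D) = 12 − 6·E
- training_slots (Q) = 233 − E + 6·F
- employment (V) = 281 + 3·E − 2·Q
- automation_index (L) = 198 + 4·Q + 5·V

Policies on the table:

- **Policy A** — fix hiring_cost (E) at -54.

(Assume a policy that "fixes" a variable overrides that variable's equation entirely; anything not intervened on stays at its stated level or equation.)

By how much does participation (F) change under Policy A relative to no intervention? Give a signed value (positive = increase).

Baseline:
  E = 15
  A = 145 + 6·15 = 235
  F = 274 − 6·235 = -1136
Policy A (E := -54):
  E = -54
  A = 145 + 6·(-54) = -179
  F = 274 − 6·(-179) = 1348
Change in F: 1348 − (-1136) = 2484

2484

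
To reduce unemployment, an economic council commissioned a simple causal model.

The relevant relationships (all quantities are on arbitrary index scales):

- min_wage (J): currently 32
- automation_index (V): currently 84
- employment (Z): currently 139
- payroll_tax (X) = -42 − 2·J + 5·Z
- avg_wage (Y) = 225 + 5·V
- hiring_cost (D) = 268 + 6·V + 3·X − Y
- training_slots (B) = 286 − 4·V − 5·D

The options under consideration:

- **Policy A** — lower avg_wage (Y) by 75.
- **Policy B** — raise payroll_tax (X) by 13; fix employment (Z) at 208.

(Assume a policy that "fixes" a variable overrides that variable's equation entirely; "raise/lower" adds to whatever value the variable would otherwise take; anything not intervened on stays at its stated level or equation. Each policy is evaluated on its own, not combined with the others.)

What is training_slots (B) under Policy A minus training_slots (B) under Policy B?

4995

Policy A (Y − 75):
  J = 32
  V = 84
  Z = 139
  X = -42 − 2·32 + 5·139 = 589
  Y = 225 + 5·84 (−75 from intervention) = 570
  D = 268 + 6·84 + 3·589 − 570 = 1969
  B = 286 − 4·84 − 5·1969 = -9895
Policy B (X + 13, Z := 208):
  J = 32
  V = 84
  Z = 208
  X = -42 − 2·32 + 5·208 (+13 from intervention) = 947
  Y = 225 + 5·84 = 645
  D = 268 + 6·84 + 3·947 − 645 = 2968
  B = 286 − 4·84 − 5·2968 = -14890
B: -9895 − (-14890) = 4995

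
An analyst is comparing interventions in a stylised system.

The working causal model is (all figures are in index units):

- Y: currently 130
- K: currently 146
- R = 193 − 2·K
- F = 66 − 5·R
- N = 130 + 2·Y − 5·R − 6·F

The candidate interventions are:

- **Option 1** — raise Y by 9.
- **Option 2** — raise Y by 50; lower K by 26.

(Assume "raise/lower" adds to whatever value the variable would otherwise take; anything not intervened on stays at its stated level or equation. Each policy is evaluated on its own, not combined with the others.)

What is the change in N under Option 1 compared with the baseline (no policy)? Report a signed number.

18

Baseline:
  Y = 130
  K = 146
  R = 193 − 2·146 = -99
  F = 66 − 5·(-99) = 561
  N = 130 + 2·130 − 5·(-99) − 6·561 = -2481
Option 1 (Y + 9):
  Y = 130 + 9 = 139
  K = 146
  R = 193 − 2·146 = -99
  F = 66 − 5·(-99) = 561
  N = 130 + 2·139 − 5·(-99) − 6·561 = -2463
Change in N: -2463 − (-2481) = 18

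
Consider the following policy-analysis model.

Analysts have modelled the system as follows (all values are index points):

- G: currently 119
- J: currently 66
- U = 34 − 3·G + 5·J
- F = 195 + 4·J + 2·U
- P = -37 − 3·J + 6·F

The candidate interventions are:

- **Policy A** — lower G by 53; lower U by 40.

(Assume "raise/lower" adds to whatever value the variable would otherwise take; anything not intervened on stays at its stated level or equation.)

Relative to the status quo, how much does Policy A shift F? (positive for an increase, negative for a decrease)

Baseline:
  G = 119
  J = 66
  U = 34 − 3·119 + 5·66 = 7
  F = 195 + 4·66 + 2·7 = 473
Policy A (G − 53, U − 40):
  G = 119 − 53 = 66
  J = 66
  U = 34 − 3·66 + 5·66 (−40 from intervention) = 126
  F = 195 + 4·66 + 2·126 = 711
Change in F: 711 − 473 = 238

238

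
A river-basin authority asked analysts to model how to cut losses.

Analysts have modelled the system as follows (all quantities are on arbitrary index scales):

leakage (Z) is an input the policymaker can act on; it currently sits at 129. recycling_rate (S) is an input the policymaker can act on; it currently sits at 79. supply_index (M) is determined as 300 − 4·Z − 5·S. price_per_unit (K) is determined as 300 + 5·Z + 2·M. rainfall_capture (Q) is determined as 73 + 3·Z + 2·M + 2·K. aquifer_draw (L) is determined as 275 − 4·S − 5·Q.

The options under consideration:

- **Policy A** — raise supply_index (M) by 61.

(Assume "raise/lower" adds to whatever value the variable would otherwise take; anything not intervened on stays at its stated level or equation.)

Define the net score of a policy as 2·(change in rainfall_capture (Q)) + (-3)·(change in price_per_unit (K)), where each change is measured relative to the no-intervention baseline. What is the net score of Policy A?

366

Baseline:
  Z = 129
  S = 79
  M = 300 − 4·129 − 5·79 = -611
  K = 300 + 5·129 + 2·(-611) = -277
  Q = 73 + 3·129 + 2·(-611) + 2·(-277) = -1316
Policy A (M + 61):
  Z = 129
  S = 79
  M = 300 − 4·129 − 5·79 (+61 from intervention) = -550
  K = 300 + 5·129 + 2·(-550) = -155
  Q = 73 + 3·129 + 2·(-550) + 2·(-155) = -950
ΔQ = -950 − (-1316) = 366; ΔK = -155 − (-277) = 122
Score = 2·366 + (-3)·122 = 366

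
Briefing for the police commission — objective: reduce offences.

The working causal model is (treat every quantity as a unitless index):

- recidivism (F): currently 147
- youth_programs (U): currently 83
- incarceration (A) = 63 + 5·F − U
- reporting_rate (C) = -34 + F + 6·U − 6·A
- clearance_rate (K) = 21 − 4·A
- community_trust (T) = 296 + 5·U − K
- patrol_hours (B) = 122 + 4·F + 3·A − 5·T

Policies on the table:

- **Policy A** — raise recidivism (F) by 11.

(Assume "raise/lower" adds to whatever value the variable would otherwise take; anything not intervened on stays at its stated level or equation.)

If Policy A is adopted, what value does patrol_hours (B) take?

Policy A (F + 11):
  F = 147 + 11 = 158
  U = 83
  A = 63 + 5·158 − 83 = 770
  K = 21 − 4·770 = -3059
  T = 296 + 5·83 − (-3059) = 3770
  B = 122 + 4·158 + 3·770 − 5·3770 = -15786

-15786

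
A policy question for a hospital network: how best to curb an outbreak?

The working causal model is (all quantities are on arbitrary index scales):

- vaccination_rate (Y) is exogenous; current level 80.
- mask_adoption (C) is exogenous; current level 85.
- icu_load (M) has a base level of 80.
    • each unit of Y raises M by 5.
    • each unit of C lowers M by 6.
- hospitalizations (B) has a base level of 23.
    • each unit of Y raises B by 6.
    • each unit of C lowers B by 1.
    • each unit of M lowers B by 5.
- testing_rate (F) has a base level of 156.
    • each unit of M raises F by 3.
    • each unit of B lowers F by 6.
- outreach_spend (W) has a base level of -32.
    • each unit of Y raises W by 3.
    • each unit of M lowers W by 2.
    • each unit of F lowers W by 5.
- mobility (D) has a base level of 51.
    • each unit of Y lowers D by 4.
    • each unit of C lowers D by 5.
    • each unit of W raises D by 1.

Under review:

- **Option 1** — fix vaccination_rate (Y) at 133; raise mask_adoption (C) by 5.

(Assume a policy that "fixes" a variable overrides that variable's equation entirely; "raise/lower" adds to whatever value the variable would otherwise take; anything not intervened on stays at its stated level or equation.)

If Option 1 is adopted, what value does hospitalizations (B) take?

Option 1 (Y := 133, C + 5):
  Y = 133
  C = 85 + 5 = 90
  M = 80 + 5·133 − 6·90 = 205
  B = 23 + 6·133 − 90 − 5·205 = -294

-294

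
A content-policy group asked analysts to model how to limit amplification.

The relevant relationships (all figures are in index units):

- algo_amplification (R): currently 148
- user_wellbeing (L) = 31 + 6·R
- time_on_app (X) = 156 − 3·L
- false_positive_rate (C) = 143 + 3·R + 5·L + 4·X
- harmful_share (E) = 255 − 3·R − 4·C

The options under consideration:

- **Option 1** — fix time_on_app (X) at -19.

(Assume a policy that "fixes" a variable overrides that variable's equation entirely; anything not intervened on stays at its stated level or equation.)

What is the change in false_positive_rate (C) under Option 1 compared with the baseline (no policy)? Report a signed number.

Baseline:
  R = 148
  L = 31 + 6·148 = 919
  X = 156 − 3·919 = -2601
  C = 143 + 3·148 + 5·919 + 4·(-2601) = -5222
Option 1 (X := -19):
  R = 148
  L = 31 + 6·148 = 919
  X = -19
  C = 143 + 3·148 + 5·919 + 4·(-19) = 5106
Change in C: 5106 − (-5222) = 10328

10328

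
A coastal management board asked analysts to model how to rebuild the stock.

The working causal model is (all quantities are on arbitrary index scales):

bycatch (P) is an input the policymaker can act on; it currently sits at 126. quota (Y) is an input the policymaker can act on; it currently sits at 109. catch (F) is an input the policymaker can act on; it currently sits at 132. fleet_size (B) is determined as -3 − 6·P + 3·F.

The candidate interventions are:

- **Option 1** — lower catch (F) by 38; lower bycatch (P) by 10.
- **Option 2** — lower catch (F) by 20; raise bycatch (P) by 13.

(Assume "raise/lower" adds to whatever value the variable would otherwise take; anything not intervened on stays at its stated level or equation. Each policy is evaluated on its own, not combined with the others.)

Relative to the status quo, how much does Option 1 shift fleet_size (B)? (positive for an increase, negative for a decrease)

Baseline:
  P = 126
  F = 132
  B = -3 − 6·126 + 3·132 = -363
Option 1 (F − 38, P − 10):
  P = 126 − 10 = 116
  F = 132 − 38 = 94
  B = -3 − 6·116 + 3·94 = -417
Change in B: -417 − (-363) = -54

-54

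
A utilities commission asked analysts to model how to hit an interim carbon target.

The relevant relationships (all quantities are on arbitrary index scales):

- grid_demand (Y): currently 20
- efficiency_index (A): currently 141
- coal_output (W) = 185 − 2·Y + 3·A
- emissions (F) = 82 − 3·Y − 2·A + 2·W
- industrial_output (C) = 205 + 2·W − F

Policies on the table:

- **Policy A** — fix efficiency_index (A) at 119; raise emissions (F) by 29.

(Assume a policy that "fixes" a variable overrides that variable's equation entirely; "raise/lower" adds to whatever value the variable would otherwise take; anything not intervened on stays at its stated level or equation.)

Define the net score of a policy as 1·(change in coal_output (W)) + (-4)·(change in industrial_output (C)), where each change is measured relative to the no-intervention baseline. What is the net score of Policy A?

226

Baseline:
  Y = 20
  A = 141
  W = 185 − 2·20 + 3·141 = 568
  F = 82 − 3·20 − 2·141 + 2·568 = 876
  C = 205 + 2·568 − 876 = 465
Policy A (A := 119, F + 29):
  Y = 20
  A = 119
  W = 185 − 2·20 + 3·119 = 502
  F = 82 − 3·20 − 2·119 + 2·502 (+29 from intervention) = 817
  C = 205 + 2·502 − 817 = 392
ΔW = 502 − 568 = -66; ΔC = 392 − 465 = -73
Score = 1·(-66) + (-4)·(-73) = 226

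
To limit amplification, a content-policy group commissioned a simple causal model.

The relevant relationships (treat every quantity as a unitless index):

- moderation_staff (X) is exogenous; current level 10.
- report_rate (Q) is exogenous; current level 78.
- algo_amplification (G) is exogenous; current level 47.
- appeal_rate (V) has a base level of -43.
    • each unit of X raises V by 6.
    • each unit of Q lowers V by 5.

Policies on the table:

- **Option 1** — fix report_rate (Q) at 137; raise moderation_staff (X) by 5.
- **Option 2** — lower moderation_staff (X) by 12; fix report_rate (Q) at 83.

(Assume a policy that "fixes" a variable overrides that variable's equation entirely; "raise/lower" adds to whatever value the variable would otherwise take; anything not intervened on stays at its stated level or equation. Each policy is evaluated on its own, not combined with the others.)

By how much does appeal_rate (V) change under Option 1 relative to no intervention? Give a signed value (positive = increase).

Baseline:
  X = 10
  Q = 78
  V = -43 + 6·10 − 5·78 = -373
Option 1 (Q := 137, X + 5):
  X = 10 + 5 = 15
  Q = 137
  V = -43 + 6·15 − 5·137 = -638
Change in V: -638 − (-373) = -265

-265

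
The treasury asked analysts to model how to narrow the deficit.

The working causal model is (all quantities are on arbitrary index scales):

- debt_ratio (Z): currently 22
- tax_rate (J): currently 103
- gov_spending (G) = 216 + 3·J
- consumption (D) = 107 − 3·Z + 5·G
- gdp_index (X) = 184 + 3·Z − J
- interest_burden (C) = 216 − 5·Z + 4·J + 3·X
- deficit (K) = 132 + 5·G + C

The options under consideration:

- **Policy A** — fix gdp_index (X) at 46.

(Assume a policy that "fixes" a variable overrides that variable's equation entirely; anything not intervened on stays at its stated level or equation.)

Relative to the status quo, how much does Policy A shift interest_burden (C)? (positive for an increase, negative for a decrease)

-303

Baseline:
  Z = 22
  J = 103
  X = 184 + 3·22 − 103 = 147
  C = 216 − 5·22 + 4·103 + 3·147 = 959
Policy A (X := 46):
  Z = 22
  J = 103
  X = 46
  C = 216 − 5·22 + 4·103 + 3·46 = 656
Change in C: 656 − 959 = -303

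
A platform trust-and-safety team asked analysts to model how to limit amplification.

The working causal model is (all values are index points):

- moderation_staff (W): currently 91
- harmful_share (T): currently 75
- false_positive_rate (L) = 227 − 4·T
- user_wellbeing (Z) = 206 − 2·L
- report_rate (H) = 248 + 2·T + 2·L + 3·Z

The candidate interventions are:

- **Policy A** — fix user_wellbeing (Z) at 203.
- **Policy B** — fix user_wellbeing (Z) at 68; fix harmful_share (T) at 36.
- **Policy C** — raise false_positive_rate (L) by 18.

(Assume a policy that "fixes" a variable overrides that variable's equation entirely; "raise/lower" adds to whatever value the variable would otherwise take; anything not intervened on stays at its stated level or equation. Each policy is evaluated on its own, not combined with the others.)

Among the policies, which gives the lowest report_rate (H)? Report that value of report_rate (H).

690

Policy A (Z := 203):
  T = 75
  L = 227 − 4·75 = -73
  Z = 203
  H = 248 + 2·75 + 2·(-73) + 3·203 = 861
Policy B (Z := 68, T := 36):
  T = 36
  L = 227 − 4·36 = 83
  Z = 68
  H = 248 + 2·36 + 2·83 + 3·68 = 690
Policy C (L + 18):
  T = 75
  L = 227 − 4·75 (+18 from intervention) = -55
  Z = 206 − 2·(-55) = 316
  H = 248 + 2·75 + 2·(-55) + 3·316 = 1236
Comparing — Policy A: H=861, Policy B: H=690, Policy C: H=1236. Lowest is 690 (Policy B).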